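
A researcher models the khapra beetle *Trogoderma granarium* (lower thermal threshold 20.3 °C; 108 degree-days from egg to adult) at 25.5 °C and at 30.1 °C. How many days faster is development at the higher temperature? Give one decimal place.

At 25.5 °C: 108 / (25.5 − 20.3) = 108 / 5.2 = 20.769 d.
At 30.1 °C: 108 / (30.1 − 20.3) = 108 / 9.8 = 11.020 d.
Difference = |20.769 − 11.020| = 9.749 ≈ 9.7 days.

9.7 days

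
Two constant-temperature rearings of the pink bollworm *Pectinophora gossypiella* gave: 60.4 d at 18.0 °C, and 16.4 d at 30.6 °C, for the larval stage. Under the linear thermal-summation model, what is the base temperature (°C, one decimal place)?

13.3 °C

Linear rate model ⇒ the product D·(T − T_b) is constant across temperatures.
60.4·(18.0 − T_b) = 16.4·(30.6 − T_b)
T_b = (60.4·18.0 − 16.4·30.6) / (60.4 − 16.4) = 585.36 / 44.0 = 13.304 °C ≈ 13.3 °C.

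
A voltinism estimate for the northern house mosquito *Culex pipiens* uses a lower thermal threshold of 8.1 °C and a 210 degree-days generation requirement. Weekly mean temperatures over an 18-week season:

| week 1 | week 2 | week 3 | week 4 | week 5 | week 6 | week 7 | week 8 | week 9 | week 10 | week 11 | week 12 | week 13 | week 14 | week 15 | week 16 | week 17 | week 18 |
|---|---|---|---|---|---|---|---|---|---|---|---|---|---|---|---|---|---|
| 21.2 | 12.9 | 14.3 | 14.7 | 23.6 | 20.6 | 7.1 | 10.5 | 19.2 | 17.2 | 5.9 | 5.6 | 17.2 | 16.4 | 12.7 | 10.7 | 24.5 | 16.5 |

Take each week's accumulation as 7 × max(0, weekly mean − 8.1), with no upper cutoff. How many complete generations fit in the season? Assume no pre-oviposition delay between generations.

4 generations

Weekly DD (7 × max(0, T̄ − 8.1)): 91.7, 33.6, 43.4, 46.2, 108.5, 87.5, 0.0, 16.8, 77.7, 63.7, 0.0, 0.0, 63.7, 58.1, 32.2, 18.2, 114.8, 58.8.
Season total = 914.9 DD.
Complete generations = ⌊914.9 / 210⌋ = 4.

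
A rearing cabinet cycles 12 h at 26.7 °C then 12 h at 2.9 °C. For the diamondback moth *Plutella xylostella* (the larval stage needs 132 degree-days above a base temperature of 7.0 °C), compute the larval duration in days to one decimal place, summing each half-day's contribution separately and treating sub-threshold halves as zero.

Day half: max(0, 26.7 − 7.0) × 0.5 = 19.7 × 0.5 = 9.85 DD.
Night half: max(0, 2.9 − 7.0) × 0.5 = 0.0 × 0.5 = 0.00 DD.
Per 24 h: 9.85 DD/day.
Duration = 132 / 9.85 = 13.401 ≈ 13.4 days.

13.4 days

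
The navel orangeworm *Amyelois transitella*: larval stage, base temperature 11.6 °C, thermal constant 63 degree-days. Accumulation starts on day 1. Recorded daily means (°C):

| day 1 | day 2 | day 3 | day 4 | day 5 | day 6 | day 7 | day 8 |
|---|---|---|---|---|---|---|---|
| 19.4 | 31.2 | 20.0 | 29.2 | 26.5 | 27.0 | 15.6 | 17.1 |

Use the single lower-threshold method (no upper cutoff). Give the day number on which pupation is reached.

day 5

Daily DD above 11.6 °C: 7.8, 19.6, 8.4, 17.6, 14.9, 15.4, 4.0, 5.5.
Cumulative: 7.8, 27.4, 35.8, 53.4, 68.3, 83.7, 87.7, 93.2.
The total first reaches 63 DD on day 5.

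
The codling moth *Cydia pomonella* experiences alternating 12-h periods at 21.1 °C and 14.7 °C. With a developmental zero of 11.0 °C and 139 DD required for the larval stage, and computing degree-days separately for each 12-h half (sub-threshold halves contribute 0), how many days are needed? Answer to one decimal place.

20.1 days

Day half: max(0, 21.1 − 11.0) × 0.5 = 10.1 × 0.5 = 5.05 DD.
Night half: max(0, 14.7 − 11.0) × 0.5 = 3.7 × 0.5 = 1.85 DD.
Per 24 h: 6.90 DD/day.
Duration = 139 / 6.90 = 20.145 ≈ 20.1 days.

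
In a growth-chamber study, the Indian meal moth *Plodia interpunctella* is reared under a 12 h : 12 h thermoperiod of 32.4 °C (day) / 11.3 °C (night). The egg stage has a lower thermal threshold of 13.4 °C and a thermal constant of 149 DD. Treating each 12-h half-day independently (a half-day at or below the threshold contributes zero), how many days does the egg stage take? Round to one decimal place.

Day half: max(0, 32.4 − 13.4) × 0.5 = 19.0 × 0.5 = 9.50 DD.
Night half: max(0, 11.3 − 13.4) × 0.5 = 0.0 × 0.5 = 0.00 DD.
Per 24 h: 9.50 DD/day.
Duration = 149 / 9.50 = 15.684 ≈ 15.7 days.

15.7 days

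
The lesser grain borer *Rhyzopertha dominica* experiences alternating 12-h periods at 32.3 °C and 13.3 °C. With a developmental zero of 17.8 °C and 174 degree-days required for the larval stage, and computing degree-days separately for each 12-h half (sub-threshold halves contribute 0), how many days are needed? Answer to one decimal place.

24.0 days

Day half: max(0, 32.3 − 17.8) × 0.5 = 14.5 × 0.5 = 7.25 DD.
Night half: max(0, 13.3 − 17.8) × 0.5 = 0.0 × 0.5 = 0.00 DD.
Per 24 h: 7.25 DD/day.
Duration = 174 / 7.25 = 24.000 ≈ 24.0 days.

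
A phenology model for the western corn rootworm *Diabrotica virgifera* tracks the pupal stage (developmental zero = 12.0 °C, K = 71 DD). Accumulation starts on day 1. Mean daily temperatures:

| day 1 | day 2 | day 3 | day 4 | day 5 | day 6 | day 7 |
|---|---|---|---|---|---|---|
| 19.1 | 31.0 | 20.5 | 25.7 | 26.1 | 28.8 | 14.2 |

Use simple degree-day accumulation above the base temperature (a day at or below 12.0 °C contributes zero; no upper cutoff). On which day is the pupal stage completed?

Daily DD above 12.0 °C: 7.1, 19.0, 8.5, 13.7, 14.1, 16.8, 2.2.
Cumulative: 7.1, 26.1, 34.6, 48.3, 62.4, 79.2, 81.4.
The total first reaches 71 DD on day 6.

day 6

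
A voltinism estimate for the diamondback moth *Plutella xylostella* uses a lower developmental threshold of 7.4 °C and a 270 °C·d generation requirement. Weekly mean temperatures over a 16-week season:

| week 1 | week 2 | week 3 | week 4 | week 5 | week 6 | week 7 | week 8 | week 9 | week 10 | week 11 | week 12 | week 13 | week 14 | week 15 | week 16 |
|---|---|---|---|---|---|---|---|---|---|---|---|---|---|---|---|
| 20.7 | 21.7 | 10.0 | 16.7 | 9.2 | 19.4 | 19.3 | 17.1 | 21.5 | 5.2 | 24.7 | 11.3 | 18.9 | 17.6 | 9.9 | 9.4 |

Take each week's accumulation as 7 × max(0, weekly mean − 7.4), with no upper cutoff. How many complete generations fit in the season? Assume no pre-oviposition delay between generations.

Weekly DD (7 × max(0, T̄ − 7.4)): 93.1, 100.1, 18.2, 65.1, 12.6, 84.0, 83.3, 67.9, 98.7, 0.0, 121.1, 27.3, 80.5, 71.4, 17.5, 14.0.
Season total = 954.8 DD.
Complete generations = ⌊954.8 / 270⌋ = 3.

3 generations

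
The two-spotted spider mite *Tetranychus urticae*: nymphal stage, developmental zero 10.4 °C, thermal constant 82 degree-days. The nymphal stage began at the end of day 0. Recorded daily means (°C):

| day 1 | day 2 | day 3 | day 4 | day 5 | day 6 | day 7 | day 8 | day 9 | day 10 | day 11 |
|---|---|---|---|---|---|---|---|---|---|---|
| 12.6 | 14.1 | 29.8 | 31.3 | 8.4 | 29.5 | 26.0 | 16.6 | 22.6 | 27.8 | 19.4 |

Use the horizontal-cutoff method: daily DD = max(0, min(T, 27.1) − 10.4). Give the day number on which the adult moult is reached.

day 9

Daily DD above 10.4 °C (capped at 16.7): 2.2, 3.7, 16.7, 16.7, 0.0, 16.7, 15.6, 6.2, 12.2, 16.7, 9.0.
Cumulative: 2.2, 5.9, 22.6, 39.3, 39.3, 56.0, 71.6, 77.8, 90.0, 106.7, 115.7.
The total first reaches 82 DD on day 9.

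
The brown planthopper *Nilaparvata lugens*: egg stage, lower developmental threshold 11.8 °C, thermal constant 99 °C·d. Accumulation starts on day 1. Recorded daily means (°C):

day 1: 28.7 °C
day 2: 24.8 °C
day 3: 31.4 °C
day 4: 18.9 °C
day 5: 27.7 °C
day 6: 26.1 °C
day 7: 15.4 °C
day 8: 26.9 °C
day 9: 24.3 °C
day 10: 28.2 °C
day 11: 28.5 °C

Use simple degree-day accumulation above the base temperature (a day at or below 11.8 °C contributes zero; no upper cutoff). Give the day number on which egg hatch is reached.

day 8

Daily DD above 11.8 °C: 16.9, 13.0, 19.6, 7.1, 15.9, 14.3, 3.6, 15.1, 12.5, 16.4, 16.7.
Cumulative: 16.9, 29.9, 49.5, 56.6, 72.5, 86.8, 90.4, 105.5, 118.0, 134.4, 151.1.
The total first reaches 99 DD on day 8.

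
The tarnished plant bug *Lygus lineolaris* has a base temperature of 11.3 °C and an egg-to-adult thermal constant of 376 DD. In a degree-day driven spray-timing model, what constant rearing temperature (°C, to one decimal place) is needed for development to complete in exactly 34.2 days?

22.3 °C

Required daily accumulation = 376 / 34.2 = 10.994 DD/day.
T = T_base + 10.994 = 11.3 + 10.994 = 22.294 ≈ 22.3 °C.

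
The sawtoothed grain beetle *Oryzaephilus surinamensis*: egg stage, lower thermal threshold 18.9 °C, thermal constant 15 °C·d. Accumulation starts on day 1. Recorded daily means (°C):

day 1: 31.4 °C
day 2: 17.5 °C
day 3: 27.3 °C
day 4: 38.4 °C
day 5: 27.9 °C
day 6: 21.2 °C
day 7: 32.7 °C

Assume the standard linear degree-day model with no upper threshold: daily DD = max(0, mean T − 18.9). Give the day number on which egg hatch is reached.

Daily DD above 18.9 °C: 12.5, 0.0, 8.4, 19.5, 9.0, 2.3, 13.8.
Cumulative: 12.5, 12.5, 20.9, 40.4, 49.4, 51.7, 65.5.
The total first reaches 15 DD on day 3.

day 3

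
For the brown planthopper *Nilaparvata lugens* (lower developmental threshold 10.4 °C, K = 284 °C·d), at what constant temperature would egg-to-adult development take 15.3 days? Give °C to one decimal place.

Required daily accumulation = 284 / 15.3 = 18.562 DD/day.
T = T_base + 18.562 = 10.4 + 18.562 = 28.962 ≈ 29.0 °C.

29.0 °C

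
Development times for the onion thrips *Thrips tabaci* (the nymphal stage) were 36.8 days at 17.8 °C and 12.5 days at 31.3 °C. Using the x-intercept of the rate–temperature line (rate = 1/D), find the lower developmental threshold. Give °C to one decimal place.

10.9 °C

Linear rate model ⇒ the product D·(T − T_b) is constant across temperatures.
36.8·(17.8 − T_b) = 12.5·(31.3 − T_b)
T_b = (36.8·17.8 − 12.5·31.3) / (36.8 − 12.5) = 263.79 / 24.3 = 10.856 °C ≈ 10.9 °C.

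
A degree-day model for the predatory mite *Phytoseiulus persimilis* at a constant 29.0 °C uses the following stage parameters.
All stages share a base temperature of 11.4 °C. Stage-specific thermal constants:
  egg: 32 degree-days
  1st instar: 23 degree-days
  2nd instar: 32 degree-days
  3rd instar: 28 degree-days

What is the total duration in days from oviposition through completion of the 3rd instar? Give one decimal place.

6.5 days

Daily accumulation at 29.0 °C = 29.0 − 11.4 = 17.6 DD/day.
Total K = 32 + 23 + 32 + 28 = 115 DD.
Total duration = 115 / 17.6 = 6.534 ≈ 6.5 days.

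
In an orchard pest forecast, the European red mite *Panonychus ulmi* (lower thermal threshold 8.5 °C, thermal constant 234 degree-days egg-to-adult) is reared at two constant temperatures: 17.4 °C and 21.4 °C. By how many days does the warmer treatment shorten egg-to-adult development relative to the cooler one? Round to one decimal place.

At 17.4 °C: 234 / (17.4 − 8.5) = 234 / 8.9 = 26.292 d.
At 21.4 °C: 234 / (21.4 − 8.5) = 234 / 12.9 = 18.140 d.
Difference = |26.292 − 18.140| = 8.153 ≈ 8.2 days.

8.2 days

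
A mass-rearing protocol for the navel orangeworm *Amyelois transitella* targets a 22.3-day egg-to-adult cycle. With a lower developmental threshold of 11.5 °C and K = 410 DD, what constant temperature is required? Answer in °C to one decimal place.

Required daily accumulation = 410 / 22.3 = 18.386 DD/day.
T = T_base + 18.386 = 11.5 + 18.386 = 29.886 ≈ 29.9 °C.

29.9 °C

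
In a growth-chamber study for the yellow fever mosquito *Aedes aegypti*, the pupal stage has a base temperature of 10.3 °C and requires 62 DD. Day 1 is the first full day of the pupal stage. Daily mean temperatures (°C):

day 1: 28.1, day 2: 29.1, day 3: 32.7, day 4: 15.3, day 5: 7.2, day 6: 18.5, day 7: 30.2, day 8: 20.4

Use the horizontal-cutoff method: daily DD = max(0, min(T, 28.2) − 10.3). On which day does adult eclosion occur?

Daily DD above 10.3 °C (capped at 17.9): 17.8, 17.9, 17.9, 5.0, 0.0, 8.2, 17.9, 10.1.
Cumulative: 17.8, 35.7, 53.6, 58.6, 58.6, 66.8, 84.7, 94.8.
The total first reaches 62 DD on day 6.

day 6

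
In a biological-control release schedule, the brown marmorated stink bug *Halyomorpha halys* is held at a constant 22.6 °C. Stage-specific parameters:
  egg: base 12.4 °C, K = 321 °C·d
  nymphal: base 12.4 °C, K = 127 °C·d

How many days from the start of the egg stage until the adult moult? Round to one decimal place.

egg: 321 / (22.6 − 12.4) = 321 / 10.2 = 31.471 d.
nymphal: 127 / (22.6 − 12.4) = 127 / 10.2 = 12.451 d.
Sum = 43.922 ≈ 43.9 days.

43.9 days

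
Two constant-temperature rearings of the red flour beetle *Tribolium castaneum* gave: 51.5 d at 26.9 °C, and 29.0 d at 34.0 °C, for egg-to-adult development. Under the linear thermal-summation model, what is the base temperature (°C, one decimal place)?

Linear rate model ⇒ the product D·(T − T_b) is constant across temperatures.
51.5·(26.9 − T_b) = 29.0·(34.0 − T_b)
T_b = (51.5·26.9 − 29.0·34.0) / (51.5 − 29.0) = 399.35 / 22.5 = 17.749 °C ≈ 17.7 °C.

17.7 °C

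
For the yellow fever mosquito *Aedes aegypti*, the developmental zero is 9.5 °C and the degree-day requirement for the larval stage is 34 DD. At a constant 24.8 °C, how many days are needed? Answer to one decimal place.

Daily accumulation = 24.8 − 9.5 = 15.3 DD/day.
Duration = 34 / 15.3 = 2.222 ≈ 2.2 days.

2.2 days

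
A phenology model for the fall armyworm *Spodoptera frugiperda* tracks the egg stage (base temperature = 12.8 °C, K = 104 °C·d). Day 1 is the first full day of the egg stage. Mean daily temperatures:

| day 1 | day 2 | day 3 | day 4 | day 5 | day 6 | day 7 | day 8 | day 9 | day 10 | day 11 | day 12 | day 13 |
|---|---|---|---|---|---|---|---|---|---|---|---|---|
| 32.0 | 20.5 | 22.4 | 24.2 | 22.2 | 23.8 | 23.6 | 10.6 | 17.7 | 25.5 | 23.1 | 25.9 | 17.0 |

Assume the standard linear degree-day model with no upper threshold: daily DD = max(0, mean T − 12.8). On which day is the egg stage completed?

day 11

Daily DD above 12.8 °C: 19.2, 7.7, 9.6, 11.4, 9.4, 11.0, 10.8, 0.0, 4.9, 12.7, 10.3, 13.1, 4.2.
Cumulative: 19.2, 26.9, 36.5, 47.9, 57.3, 68.3, 79.1, 79.1, 84.0, 96.7, 107.0, 120.1, 124.3.
The total first reaches 104 DD on day 11.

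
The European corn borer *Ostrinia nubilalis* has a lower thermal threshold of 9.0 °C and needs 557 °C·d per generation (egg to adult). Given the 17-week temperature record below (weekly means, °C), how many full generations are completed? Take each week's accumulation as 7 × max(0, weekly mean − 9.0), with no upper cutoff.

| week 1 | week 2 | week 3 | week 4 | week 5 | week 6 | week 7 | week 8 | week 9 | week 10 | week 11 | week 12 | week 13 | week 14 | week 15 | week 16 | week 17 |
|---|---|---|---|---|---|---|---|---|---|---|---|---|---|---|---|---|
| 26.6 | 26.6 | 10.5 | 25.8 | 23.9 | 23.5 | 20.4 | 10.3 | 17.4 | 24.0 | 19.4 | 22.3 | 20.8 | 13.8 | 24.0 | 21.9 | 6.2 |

2 generations

Weekly DD (7 × max(0, T̄ − 9.0)): 123.2, 123.2, 10.5, 117.6, 104.3, 101.5, 79.8, 9.1, 58.8, 105.0, 72.8, 93.1, 82.6, 33.6, 105.0, 90.3, 0.0.
Season total = 1310.4 DD.
Complete generations = ⌊1310.4 / 557⌋ = 2.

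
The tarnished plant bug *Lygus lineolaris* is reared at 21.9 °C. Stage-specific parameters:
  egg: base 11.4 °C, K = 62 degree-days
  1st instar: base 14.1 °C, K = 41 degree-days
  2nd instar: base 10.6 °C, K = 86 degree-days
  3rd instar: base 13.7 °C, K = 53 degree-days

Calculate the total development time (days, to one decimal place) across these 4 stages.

25.2 days

egg: 62 / (21.9 − 11.4) = 62 / 10.5 = 5.905 d.
1st instar: 41 / (21.9 − 14.1) = 41 / 7.8 = 5.256 d.
2nd instar: 86 / (21.9 − 10.6) = 86 / 11.3 = 7.611 d.
3rd instar: 53 / (21.9 − 13.7) = 53 / 8.2 = 6.463 d.
Sum = 25.235 ≈ 25.2 days.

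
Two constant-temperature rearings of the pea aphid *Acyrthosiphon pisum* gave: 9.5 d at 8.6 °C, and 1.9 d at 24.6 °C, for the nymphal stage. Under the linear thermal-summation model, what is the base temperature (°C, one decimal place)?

4.6 °C

Under the model K = D·(T − T_b), so D₁·(T₁ − T_b) = D₂·(T₂ − T_b).
9.5·(8.6 − T_b) = 1.9·(24.6 − T_b)
T_b = (9.5·8.6 − 1.9·24.6) / (9.5 − 1.9) = 34.96 / 7.6 = 4.600 °C ≈ 4.6 °C.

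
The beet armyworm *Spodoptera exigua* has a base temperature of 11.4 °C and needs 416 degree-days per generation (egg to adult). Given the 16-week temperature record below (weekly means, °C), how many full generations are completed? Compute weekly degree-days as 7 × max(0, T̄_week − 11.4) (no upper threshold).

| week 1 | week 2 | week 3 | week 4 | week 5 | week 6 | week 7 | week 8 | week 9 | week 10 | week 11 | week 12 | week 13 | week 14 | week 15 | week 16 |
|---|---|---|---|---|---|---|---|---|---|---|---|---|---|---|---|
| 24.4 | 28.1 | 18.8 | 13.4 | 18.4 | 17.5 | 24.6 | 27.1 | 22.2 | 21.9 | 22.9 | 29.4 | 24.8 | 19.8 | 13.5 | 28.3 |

Weekly DD (7 × max(0, T̄ − 11.4)): 91.0, 116.9, 51.8, 14.0, 49.0, 42.7, 92.4, 109.9, 75.6, 73.5, 80.5, 126.0, 93.8, 58.8, 14.7, 118.3.
Season total = 1208.9 DD.
Complete generations = ⌊1208.9 / 416⌋ = 2.

2 generations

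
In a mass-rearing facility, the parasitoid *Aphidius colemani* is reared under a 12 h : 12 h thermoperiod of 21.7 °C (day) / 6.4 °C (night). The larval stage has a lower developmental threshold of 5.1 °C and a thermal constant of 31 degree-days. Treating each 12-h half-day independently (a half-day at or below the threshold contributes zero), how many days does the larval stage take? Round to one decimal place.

Day half: max(0, 21.7 − 5.1) × 0.5 = 16.6 × 0.5 = 8.30 DD.
Night half: max(0, 6.4 − 5.1) × 0.5 = 1.3 × 0.5 = 0.65 DD.
Per 24 h: 8.95 DD/day.
Duration = 31 / 8.95 = 3.464 ≈ 3.5 days.

3.5 days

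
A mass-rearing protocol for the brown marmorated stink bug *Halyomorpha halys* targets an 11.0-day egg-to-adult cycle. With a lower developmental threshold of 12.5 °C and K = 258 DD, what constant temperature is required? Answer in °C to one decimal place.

36.0 °C

Required daily accumulation = 258 / 11.0 = 23.455 DD/day.
T = T_base + 23.455 = 12.5 + 23.455 = 35.955 ≈ 36.0 °C.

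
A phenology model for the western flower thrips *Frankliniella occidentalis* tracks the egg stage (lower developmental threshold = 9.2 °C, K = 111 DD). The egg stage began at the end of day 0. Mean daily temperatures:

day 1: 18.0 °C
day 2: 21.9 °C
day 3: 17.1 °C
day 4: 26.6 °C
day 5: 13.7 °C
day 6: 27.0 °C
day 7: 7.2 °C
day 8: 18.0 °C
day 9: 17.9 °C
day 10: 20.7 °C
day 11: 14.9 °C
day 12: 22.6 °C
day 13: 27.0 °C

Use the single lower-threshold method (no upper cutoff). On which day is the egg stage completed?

day 12

Daily DD above 9.2 °C: 8.8, 12.7, 7.9, 17.4, 4.5, 17.8, 0.0, 8.8, 8.7, 11.5, 5.7, 13.4, 17.8.
Cumulative: 8.8, 21.5, 29.4, 46.8, 51.3, 69.1, 69.1, 77.9, 86.6, 98.1, 103.8, 117.2, 135.0.
The total first reaches 111 DD on day 12.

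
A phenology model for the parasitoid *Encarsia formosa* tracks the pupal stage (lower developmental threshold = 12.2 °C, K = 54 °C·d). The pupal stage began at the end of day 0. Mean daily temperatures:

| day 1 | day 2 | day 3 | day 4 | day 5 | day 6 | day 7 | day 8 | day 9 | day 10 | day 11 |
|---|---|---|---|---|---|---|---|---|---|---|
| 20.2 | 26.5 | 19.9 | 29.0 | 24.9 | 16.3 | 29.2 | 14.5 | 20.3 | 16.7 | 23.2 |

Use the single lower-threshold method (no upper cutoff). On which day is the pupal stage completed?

Daily DD above 12.2 °C: 8.0, 14.3, 7.7, 16.8, 12.7, 4.1, 17.0, 2.3, 8.1, 4.5, 11.0.
Cumulative: 8.0, 22.3, 30.0, 46.8, 59.5, 63.6, 80.6, 82.9, 91.0, 95.5, 106.5.
The total first reaches 54 DD on day 5.

day 5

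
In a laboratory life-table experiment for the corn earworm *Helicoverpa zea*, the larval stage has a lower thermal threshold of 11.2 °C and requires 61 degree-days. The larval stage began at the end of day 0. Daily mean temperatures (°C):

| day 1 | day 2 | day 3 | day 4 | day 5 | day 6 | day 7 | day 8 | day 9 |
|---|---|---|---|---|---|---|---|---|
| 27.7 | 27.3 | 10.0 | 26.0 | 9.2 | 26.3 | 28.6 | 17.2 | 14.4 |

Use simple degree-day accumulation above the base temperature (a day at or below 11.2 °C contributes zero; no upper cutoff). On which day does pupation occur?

Daily DD above 11.2 °C: 16.5, 16.1, 0.0, 14.8, 0.0, 15.1, 17.4, 6.0, 3.2.
Cumulative: 16.5, 32.6, 32.6, 47.4, 47.4, 62.5, 79.9, 85.9, 89.1.
The total first reaches 61 DD on day 6.

day 6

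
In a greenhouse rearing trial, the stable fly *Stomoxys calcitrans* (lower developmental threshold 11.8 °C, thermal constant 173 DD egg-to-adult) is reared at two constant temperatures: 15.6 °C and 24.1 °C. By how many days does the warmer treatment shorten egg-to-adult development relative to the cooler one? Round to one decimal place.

At 15.6 °C: 173 / (15.6 − 11.8) = 173 / 3.8 = 45.526 d.
At 24.1 °C: 173 / (24.1 − 11.8) = 173 / 12.3 = 14.065 d.
Difference = |45.526 − 14.065| = 31.461 ≈ 31.5 days.

31.5 days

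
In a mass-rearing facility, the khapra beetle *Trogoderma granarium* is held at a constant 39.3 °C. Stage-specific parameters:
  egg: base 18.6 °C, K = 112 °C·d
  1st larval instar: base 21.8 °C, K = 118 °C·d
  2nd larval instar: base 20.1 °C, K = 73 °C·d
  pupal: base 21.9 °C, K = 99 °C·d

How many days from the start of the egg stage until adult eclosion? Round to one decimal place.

egg: 112 / (39.3 − 18.6) = 112 / 20.7 = 5.411 d.
1st larval instar: 118 / (39.3 − 21.8) = 118 / 17.5 = 6.743 d.
2nd larval instar: 73 / (39.3 − 20.1) = 73 / 19.2 = 3.802 d.
pupal: 99 / (39.3 − 21.9) = 99 / 17.4 = 5.690 d.
Sum = 21.645 ≈ 21.6 days.

21.6 days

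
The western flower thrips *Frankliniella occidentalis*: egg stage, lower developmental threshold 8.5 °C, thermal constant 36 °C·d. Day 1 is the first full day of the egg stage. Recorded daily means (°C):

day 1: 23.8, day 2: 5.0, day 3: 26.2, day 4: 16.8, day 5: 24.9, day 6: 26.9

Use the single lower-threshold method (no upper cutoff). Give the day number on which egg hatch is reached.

day 4

Daily DD above 8.5 °C: 15.3, 0.0, 17.7, 8.3, 16.4, 18.4.
Cumulative: 15.3, 15.3, 33.0, 41.3, 57.7, 76.1.
The total first reaches 36 DD on day 4.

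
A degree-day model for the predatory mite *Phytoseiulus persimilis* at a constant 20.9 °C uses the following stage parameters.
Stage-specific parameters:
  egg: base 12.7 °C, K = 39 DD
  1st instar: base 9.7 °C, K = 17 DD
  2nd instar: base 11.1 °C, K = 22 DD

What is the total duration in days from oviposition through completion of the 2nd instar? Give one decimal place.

egg: 39 / (20.9 − 12.7) = 39 / 8.2 = 4.756 d.
1st instar: 17 / (20.9 − 9.7) = 17 / 11.2 = 1.518 d.
2nd instar: 22 / (20.9 − 11.1) = 22 / 9.8 = 2.245 d.
Sum = 8.519 ≈ 8.5 days.

8.5 days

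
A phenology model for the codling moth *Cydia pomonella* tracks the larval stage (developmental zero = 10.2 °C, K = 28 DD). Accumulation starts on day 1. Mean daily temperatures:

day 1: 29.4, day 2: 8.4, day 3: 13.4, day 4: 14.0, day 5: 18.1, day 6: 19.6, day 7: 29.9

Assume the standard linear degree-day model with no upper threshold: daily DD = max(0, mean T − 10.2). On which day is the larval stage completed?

day 5

Daily DD above 10.2 °C: 19.2, 0.0, 3.2, 3.8, 7.9, 9.4, 19.7.
Cumulative: 19.2, 19.2, 22.4, 26.2, 34.1, 43.5, 63.2.
The total first reaches 28 DD on day 5.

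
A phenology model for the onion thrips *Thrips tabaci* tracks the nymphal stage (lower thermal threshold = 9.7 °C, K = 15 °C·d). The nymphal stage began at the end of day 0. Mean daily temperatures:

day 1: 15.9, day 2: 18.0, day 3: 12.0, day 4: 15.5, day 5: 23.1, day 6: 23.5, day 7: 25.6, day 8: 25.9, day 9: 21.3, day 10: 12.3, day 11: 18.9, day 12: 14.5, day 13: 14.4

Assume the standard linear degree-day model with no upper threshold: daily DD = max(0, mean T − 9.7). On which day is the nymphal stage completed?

day 3

Daily DD above 9.7 °C: 6.2, 8.3, 2.3, 5.8, 13.4, 13.8, 15.9, 16.2, 11.6, 2.6, 9.2, 4.8, 4.7.
Cumulative: 6.2, 14.5, 16.8, 22.6, 36.0, 49.8, 65.7, 81.9, 93.5, 96.1, 105.3, 110.1, 114.8.
The total first reaches 15 DD on day 3.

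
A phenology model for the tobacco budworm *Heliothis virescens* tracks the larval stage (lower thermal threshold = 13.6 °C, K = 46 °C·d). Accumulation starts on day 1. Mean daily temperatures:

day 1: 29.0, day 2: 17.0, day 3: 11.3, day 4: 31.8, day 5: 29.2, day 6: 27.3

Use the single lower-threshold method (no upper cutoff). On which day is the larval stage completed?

Daily DD above 13.6 °C: 15.4, 3.4, 0.0, 18.2, 15.6, 13.7.
Cumulative: 15.4, 18.8, 18.8, 37.0, 52.6, 66.3.
The total first reaches 46 DD on day 5.

day 5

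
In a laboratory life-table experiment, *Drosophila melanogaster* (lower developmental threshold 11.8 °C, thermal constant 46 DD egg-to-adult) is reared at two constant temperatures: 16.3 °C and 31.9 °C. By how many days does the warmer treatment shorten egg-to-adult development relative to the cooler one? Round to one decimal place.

At 16.3 °C: 46 / (16.3 − 11.8) = 46 / 4.5 = 10.222 d.
At 31.9 °C: 46 / (31.9 − 11.8) = 46 / 20.1 = 2.289 d.
Difference = |10.222 − 2.289| = 7.934 ≈ 7.9 days.

7.9 days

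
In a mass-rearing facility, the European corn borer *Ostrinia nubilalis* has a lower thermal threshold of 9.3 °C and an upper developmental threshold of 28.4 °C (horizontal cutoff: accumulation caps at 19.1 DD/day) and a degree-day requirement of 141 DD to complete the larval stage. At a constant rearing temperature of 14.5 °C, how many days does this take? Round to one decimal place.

27.1 days

Daily accumulation = 14.5 − 9.3 = 5.2 DD/day.
Duration = 141 / 5.2 = 27.115 ≈ 27.1 days.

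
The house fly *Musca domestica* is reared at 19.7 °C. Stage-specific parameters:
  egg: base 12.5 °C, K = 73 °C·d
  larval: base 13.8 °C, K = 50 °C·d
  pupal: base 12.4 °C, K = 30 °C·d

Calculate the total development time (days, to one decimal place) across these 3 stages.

22.7 days

egg: 73 / (19.7 − 12.5) = 73 / 7.2 = 10.139 d.
larval: 50 / (19.7 − 13.8) = 50 / 5.9 = 8.475 d.
pupal: 30 / (19.7 − 12.4) = 30 / 7.3 = 4.110 d.
Sum = 22.723 ≈ 22.7 days.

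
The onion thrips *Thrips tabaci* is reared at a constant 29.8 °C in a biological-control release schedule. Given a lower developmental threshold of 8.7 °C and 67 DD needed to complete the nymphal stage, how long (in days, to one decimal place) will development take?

Daily accumulation = 29.8 − 8.7 = 21.1 DD/day.
Duration = 67 / 21.1 = 3.175 ≈ 3.2 days.

3.2 days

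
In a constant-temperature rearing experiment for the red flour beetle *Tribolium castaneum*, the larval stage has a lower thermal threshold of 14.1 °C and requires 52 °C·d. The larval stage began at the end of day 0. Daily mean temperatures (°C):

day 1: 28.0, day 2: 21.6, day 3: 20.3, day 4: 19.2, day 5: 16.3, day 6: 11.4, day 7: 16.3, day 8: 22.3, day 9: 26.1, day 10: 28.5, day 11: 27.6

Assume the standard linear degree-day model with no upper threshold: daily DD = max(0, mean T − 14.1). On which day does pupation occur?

day 9

Daily DD above 14.1 °C: 13.9, 7.5, 6.2, 5.1, 2.2, 0.0, 2.2, 8.2, 12.0, 14.4, 13.5.
Cumulative: 13.9, 21.4, 27.6, 32.7, 34.9, 34.9, 37.1, 45.3, 57.3, 71.7, 85.2.
The total first reaches 52 DD on day 9.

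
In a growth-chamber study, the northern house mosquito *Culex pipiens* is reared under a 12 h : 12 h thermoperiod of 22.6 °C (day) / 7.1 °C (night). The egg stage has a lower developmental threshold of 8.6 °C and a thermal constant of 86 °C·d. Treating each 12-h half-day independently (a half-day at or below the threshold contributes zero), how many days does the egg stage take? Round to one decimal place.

12.3 days

Day half: max(0, 22.6 − 8.6) × 0.5 = 14.0 × 0.5 = 7.00 DD.
Night half: max(0, 7.1 − 8.6) × 0.5 = 0.0 × 0.5 = 0.00 DD.
Per 24 h: 7.00 DD/day.
Duration = 86 / 7.00 = 12.286 ≈ 12.3 days.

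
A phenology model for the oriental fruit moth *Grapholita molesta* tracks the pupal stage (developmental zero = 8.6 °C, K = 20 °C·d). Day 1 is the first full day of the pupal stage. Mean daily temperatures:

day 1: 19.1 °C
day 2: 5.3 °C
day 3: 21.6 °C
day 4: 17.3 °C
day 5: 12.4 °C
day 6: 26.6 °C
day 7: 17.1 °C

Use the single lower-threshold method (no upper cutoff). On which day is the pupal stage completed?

Daily DD above 8.6 °C: 10.5, 0.0, 13.0, 8.7, 3.8, 18.0, 8.5.
Cumulative: 10.5, 10.5, 23.5, 32.2, 36.0, 54.0, 62.5.
The total first reaches 20 DD on day 3.

day 3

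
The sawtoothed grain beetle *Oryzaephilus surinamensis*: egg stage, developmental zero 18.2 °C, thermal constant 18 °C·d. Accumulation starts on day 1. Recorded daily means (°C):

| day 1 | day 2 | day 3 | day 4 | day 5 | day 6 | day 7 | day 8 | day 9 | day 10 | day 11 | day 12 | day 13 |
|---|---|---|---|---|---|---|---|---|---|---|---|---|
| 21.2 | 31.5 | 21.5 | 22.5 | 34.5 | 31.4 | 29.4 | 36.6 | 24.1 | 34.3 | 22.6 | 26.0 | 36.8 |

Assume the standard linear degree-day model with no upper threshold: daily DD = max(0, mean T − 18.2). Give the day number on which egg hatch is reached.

Daily DD above 18.2 °C: 3.0, 13.3, 3.3, 4.3, 16.3, 13.2, 11.2, 18.4, 5.9, 16.1, 4.4, 7.8, 18.6.
Cumulative: 3.0, 16.3, 19.6, 23.9, 40.2, 53.4, 64.6, 83.0, 88.9, 105.0, 109.4, 117.2, 135.8.
The total first reaches 18 DD on day 3.

day 3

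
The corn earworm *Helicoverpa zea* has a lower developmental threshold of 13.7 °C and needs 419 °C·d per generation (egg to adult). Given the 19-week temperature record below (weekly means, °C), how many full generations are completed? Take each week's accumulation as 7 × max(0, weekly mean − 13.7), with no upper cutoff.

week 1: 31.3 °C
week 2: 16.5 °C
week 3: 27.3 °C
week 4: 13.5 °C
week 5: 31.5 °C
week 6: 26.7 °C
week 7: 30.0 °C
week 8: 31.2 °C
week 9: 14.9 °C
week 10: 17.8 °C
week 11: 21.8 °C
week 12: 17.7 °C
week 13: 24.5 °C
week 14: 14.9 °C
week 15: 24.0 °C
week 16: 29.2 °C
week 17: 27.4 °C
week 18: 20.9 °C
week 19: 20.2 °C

Weekly DD (7 × max(0, T̄ − 13.7)): 123.2, 19.6, 95.2, 0.0, 124.6, 91.0, 114.1, 122.5, 8.4, 28.7, 56.7, 28.0, 75.6, 8.4, 72.1, 108.5, 95.9, 50.4, 45.5.
Season total = 1268.4 DD.
Complete generations = ⌊1268.4 / 419⌋ = 3.

3 generations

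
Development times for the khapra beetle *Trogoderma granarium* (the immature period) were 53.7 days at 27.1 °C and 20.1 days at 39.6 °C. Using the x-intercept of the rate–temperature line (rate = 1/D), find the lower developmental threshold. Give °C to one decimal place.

19.6 °C

Linear rate model ⇒ the product D·(T − T_b) is constant across temperatures.
53.7·(27.1 − T_b) = 20.1·(39.6 − T_b)
T_b = (53.7·27.1 − 20.1·39.6) / (53.7 − 20.1) = 659.31 / 33.6 = 19.622 °C ≈ 19.6 °C.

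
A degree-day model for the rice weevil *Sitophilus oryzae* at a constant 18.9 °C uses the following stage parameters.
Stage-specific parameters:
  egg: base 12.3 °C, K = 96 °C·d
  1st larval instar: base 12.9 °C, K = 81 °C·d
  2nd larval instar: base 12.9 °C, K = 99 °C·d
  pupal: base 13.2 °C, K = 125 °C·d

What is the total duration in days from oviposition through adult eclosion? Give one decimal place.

egg: 96 / (18.9 − 12.3) = 96 / 6.6 = 14.545 d.
1st larval instar: 81 / (18.9 − 12.9) = 81 / 6.0 = 13.500 d.
2nd larval instar: 99 / (18.9 − 12.9) = 99 / 6.0 = 16.500 d.
pupal: 125 / (18.9 − 13.2) = 125 / 5.7 = 21.930 d.
Sum = 66.475 ≈ 66.5 days.

66.5 days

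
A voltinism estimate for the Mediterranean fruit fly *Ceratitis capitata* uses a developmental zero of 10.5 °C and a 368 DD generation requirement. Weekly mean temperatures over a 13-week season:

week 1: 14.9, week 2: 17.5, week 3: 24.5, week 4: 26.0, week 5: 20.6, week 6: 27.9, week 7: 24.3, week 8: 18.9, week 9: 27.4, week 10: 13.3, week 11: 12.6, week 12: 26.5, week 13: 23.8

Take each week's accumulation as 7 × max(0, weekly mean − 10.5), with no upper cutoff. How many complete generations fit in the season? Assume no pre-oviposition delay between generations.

Weekly DD (7 × max(0, T̄ − 10.5)): 30.8, 49.0, 98.0, 108.5, 70.7, 121.8, 96.6, 58.8, 118.3, 19.6, 14.7, 112.0, 93.1.
Season total = 991.9 DD.
Complete generations = ⌊991.9 / 368⌋ = 2.

2 generations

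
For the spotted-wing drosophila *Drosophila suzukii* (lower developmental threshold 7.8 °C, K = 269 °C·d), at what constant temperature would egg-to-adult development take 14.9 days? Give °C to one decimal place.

Required daily accumulation = 269 / 14.9 = 18.054 DD/day.
T = T_base + 18.054 = 7.8 + 18.054 = 25.854 ≈ 25.9 °C.

25.9 °C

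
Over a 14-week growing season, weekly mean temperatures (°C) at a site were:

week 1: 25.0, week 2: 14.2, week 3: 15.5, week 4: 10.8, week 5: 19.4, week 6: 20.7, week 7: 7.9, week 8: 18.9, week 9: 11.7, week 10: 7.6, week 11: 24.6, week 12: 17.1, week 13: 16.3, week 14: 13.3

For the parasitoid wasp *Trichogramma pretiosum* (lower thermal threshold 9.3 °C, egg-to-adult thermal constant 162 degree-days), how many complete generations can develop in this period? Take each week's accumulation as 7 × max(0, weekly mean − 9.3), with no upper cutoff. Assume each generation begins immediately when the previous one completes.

4 generations

Weekly DD (7 × max(0, T̄ − 9.3)): 109.9, 34.3, 43.4, 10.5, 70.7, 79.8, 0.0, 67.2, 16.8, 0.0, 107.1, 54.6, 49.0, 28.0.
Season total = 671.3 DD.
Complete generations = ⌊671.3 / 162⌋ = 4.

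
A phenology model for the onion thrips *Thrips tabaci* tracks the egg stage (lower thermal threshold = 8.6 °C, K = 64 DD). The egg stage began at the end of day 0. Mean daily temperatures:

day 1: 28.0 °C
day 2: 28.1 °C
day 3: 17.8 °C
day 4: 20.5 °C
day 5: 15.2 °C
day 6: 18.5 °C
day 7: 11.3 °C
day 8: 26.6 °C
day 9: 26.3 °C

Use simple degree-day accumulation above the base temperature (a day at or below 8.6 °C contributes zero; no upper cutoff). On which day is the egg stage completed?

Daily DD above 8.6 °C: 19.4, 19.5, 9.2, 11.9, 6.6, 9.9, 2.7, 18.0, 17.7.
Cumulative: 19.4, 38.9, 48.1, 60.0, 66.6, 76.5, 79.2, 97.2, 114.9.
The total first reaches 64 DD on day 5.

day 5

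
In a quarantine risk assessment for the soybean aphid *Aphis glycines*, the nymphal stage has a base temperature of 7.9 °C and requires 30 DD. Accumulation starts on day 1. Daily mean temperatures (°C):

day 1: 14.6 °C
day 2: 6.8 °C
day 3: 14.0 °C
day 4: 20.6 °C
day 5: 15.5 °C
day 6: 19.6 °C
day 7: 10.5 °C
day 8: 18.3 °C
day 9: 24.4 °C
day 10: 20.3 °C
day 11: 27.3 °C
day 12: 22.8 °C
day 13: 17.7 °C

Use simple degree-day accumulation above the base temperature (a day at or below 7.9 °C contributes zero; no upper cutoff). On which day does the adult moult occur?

day 5

Daily DD above 7.9 °C: 6.7, 0.0, 6.1, 12.7, 7.6, 11.7, 2.6, 10.4, 16.5, 12.4, 19.4, 14.9, 9.8.
Cumulative: 6.7, 6.7, 12.8, 25.5, 33.1, 44.8, 47.4, 57.8, 74.3, 86.7, 106.1, 121.0, 130.8.
The total first reaches 30 DD on day 5.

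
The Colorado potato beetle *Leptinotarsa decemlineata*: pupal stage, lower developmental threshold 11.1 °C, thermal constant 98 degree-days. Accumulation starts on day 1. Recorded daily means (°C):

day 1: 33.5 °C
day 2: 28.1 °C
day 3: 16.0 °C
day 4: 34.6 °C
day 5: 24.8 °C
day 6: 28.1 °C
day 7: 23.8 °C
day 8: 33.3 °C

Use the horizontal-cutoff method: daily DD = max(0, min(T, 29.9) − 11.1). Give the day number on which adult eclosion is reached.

day 7

Daily DD above 11.1 °C (capped at 18.8): 18.8, 17.0, 4.9, 18.8, 13.7, 17.0, 12.7, 18.8.
Cumulative: 18.8, 35.8, 40.7, 59.5, 73.2, 90.2, 102.9, 121.7.
The total first reaches 98 DD on day 7.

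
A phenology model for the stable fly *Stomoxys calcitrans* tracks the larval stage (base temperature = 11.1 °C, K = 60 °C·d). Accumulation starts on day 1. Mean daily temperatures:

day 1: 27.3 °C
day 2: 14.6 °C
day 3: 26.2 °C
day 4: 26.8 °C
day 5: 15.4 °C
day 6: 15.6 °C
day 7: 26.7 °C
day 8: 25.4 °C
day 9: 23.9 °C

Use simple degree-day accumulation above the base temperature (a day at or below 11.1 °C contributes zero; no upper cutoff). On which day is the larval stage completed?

Daily DD above 11.1 °C: 16.2, 3.5, 15.1, 15.7, 4.3, 4.5, 15.6, 14.3, 12.8.
Cumulative: 16.2, 19.7, 34.8, 50.5, 54.8, 59.3, 74.9, 89.2, 102.0.
The total first reaches 60 DD on day 7.

day 7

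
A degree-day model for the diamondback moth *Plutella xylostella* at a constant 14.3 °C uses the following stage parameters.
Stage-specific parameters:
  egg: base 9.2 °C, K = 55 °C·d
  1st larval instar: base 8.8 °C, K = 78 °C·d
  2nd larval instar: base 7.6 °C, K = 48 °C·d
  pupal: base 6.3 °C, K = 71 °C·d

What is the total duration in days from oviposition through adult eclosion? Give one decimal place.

41.0 days

egg: 55 / (14.3 − 9.2) = 55 / 5.1 = 10.784 d.
1st larval instar: 78 / (14.3 − 8.8) = 78 / 5.5 = 14.182 d.
2nd larval instar: 48 / (14.3 − 7.6) = 48 / 6.7 = 7.164 d.
pupal: 71 / (14.3 − 6.3) = 71 / 8.0 = 8.875 d.
Sum = 41.005 ≈ 41.0 days.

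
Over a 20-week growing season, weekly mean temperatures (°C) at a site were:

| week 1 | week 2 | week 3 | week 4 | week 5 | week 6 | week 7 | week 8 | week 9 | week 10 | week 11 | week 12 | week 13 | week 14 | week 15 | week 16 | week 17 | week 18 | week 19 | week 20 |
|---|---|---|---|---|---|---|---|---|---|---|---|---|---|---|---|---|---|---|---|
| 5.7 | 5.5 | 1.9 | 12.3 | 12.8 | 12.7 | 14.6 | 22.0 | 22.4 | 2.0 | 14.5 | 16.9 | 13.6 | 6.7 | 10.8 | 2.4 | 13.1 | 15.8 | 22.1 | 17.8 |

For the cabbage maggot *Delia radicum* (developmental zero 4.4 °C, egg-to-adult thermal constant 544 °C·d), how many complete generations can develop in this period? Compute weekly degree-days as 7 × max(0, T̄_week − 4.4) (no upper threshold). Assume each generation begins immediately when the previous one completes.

2 generations

Weekly DD (7 × max(0, T̄ − 4.4)): 9.1, 7.7, 0.0, 55.3, 58.8, 58.1, 71.4, 123.2, 126.0, 0.0, 70.7, 87.5, 64.4, 16.1, 44.8, 0.0, 60.9, 79.8, 123.9, 93.8.
Season total = 1151.5 DD.
Complete generations = ⌊1151.5 / 544⌋ = 2.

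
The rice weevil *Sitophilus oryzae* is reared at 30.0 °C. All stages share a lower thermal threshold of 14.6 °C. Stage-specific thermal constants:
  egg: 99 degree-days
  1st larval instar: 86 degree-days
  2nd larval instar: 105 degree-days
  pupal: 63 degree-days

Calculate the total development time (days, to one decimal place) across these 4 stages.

22.9 days

Daily accumulation at 30.0 °C = 30.0 − 14.6 = 15.4 DD/day.
Total K = 99 + 86 + 105 + 63 = 353 DD.
Total duration = 353 / 15.4 = 22.922 ≈ 22.9 days.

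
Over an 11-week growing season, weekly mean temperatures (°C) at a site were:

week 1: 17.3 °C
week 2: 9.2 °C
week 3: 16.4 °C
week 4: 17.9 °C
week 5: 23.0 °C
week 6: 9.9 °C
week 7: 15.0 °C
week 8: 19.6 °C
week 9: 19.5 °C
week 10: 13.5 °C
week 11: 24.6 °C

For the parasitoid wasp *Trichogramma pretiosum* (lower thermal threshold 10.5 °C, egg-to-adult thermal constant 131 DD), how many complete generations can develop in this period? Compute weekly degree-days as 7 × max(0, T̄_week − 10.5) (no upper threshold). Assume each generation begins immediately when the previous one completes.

3 generations

Weekly DD (7 × max(0, T̄ − 10.5)): 47.6, 0.0, 41.3, 51.8, 87.5, 0.0, 31.5, 63.7, 63.0, 21.0, 98.7.
Season total = 506.1 DD.
Complete generations = ⌊506.1 / 131⌋ = 3.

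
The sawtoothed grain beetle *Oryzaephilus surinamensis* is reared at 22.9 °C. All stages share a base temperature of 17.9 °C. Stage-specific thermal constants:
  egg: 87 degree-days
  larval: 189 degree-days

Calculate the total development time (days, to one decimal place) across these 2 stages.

55.2 days

Daily accumulation at 22.9 °C = 22.9 − 17.9 = 5.0 DD/day.
Total K = 87 + 189 = 276 DD.
Total duration = 276 / 5.0 = 55.200 ≈ 55.2 days.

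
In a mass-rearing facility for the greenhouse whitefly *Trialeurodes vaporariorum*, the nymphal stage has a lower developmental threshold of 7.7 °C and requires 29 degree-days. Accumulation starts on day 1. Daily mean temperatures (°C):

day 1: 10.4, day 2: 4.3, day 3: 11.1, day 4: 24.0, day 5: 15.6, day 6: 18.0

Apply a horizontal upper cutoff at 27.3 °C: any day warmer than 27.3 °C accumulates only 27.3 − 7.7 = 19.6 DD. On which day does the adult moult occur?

day 5

Daily DD above 7.7 °C (capped at 19.6): 2.7, 0.0, 3.4, 16.3, 7.9, 10.3.
Cumulative: 2.7, 2.7, 6.1, 22.4, 30.3, 40.6.
The total first reaches 29 DD on day 5.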